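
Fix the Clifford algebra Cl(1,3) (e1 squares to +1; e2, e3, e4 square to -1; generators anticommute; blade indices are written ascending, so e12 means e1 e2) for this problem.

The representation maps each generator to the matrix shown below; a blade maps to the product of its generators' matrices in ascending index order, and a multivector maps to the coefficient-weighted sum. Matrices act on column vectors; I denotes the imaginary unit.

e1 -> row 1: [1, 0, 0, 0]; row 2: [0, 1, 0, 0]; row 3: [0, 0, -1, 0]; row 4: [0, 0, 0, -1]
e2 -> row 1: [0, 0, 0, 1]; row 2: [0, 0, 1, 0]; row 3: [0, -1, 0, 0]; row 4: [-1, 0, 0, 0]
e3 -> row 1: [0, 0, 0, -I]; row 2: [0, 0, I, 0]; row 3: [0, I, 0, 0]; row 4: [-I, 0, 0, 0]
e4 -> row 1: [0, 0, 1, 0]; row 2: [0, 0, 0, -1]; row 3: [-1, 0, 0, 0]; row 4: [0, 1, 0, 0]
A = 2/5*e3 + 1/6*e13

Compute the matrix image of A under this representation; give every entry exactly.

Bivector images (products of the table entries): rho(e13) = rho(e1)rho(e3) = row 1: [0, 0, 0, -I]; row 2: [0, 0, I, 0]; row 3: [0, -I, 0, 0]; row 4: [I, 0, 0, 0].
M = (2/5)*rho(e3) + (1/6)*rho(e13), summed entrywise:
Answer: row 1: [0, 0, 0, -17*I/30]; row 2: [0, 0, 17*I/30, 0]; row 3: [0, 7*I/30, 0, 0]; row 4: [-7*I/30, 0, 0, 0]


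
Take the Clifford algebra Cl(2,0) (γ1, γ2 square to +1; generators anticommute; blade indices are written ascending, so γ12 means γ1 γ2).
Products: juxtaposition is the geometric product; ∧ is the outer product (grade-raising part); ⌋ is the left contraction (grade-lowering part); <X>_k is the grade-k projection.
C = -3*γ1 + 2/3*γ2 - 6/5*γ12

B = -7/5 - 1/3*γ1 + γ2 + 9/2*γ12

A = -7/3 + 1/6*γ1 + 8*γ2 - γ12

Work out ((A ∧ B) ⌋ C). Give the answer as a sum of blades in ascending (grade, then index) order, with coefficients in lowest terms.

step 1: 49/15 + 49/90*γ1 - 203/15*γ2 - 94/15*γ12
step 2: -8179/450 - 651/25*γ1 + 343/225*γ2 - 98/25*γ12
Answer: -8179/450 - 651/25*γ1 + 343/225*γ2 - 98/25*γ12


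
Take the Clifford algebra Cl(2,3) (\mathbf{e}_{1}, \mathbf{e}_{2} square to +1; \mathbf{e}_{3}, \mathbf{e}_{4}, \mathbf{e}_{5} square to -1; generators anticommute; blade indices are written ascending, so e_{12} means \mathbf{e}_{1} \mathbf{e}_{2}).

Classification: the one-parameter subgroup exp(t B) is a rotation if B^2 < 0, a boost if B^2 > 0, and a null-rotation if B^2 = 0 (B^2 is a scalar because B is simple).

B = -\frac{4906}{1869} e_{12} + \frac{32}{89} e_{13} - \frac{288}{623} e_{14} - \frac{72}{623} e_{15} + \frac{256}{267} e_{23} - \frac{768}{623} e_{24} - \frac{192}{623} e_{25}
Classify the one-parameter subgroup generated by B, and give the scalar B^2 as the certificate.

B^2 term by term: the squares give (-\frac{4906}{1869})^2*(e_{12})^2 + (\frac{32}{89})^2*(e_{13})^2 + (-\frac{288}{623})^2*(e_{14})^2 + (-\frac{72}{623})^2*(e_{15})^2 + (\frac{256}{267})^2*(e_{23})^2 + (-\frac{768}{623})^2*(e_{24})^2 + (-\frac{192}{623})^2*(e_{25})^2 = \frac{24068836}{3493161}*(-1) + \frac{1024}{7921}*(+1) + \frac{82944}{388129}*(+1) + \frac{5184}{388129}*(+1) + \frac{65536}{71289}*(+1) + \frac{589824}{388129}*(+1) + \frac{36864}{388129}*(+1) = -4 (each basis 2-blade squares to minus the product of its generators' squares); cross terms between blades sharing an index anticommute and cancel; the commuting (index-disjoint) pairs give grade-4 terms 2*c*c'*(blade product), which cancel blade by blade — e_{1234}: \frac{49152}{55447} - \frac{49152}{55447} = 0; e_{1235}: \frac{12288}{55447} - \frac{12288}{55447} = 0; e_{1245}: -\frac{110592}{388129} + \frac{110592}{388129} = 0 — confirming B is simple. So B^2 = -4.
Answer: rotation, certificate B^2 = -4. Because -4 is invariant under every versor sandwich, the classification follows from its sign alone.


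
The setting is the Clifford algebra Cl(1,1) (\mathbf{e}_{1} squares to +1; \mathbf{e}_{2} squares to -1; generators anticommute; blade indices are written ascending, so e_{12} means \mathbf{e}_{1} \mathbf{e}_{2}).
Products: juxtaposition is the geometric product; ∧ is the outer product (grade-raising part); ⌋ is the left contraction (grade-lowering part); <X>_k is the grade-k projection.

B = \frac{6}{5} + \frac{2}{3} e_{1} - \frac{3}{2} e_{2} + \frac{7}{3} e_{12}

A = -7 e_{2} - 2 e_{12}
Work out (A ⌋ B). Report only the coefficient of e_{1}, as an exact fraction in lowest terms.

step 1: -\frac{91}{6} - \frac{49}{3} e_{1}
Answer: -\frac{49}{3}


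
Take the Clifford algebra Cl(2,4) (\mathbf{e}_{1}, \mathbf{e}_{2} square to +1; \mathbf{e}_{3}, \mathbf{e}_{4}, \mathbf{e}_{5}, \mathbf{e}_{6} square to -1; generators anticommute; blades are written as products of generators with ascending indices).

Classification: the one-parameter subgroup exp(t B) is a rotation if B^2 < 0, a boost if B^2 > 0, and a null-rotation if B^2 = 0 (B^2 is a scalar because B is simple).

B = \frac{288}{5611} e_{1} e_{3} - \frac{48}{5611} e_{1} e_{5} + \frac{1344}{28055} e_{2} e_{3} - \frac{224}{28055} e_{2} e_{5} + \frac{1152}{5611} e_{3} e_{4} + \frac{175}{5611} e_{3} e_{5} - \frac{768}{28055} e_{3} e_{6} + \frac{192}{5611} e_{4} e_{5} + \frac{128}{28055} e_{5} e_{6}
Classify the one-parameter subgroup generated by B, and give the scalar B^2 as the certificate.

B^2 term by term: the squares give (\frac{288}{5611})^2*(e_{1} e_{3})^2 + (-\frac{48}{5611})^2*(e_{1} e_{5})^2 + (\frac{1344}{28055})^2*(e_{2} e_{3})^2 + (-\frac{224}{28055})^2*(e_{2} e_{5})^2 + (\frac{1152}{5611})^2*(e_{3} e_{4})^2 + (\frac{175}{5611})^2*(e_{3} e_{5})^2 + (-\frac{768}{28055})^2*(e_{3} e_{6})^2 + (\frac{192}{5611})^2*(e_{4} e_{5})^2 + (\frac{128}{28055})^2*(e_{5} e_{6})^2 = \frac{82944}{31483321}*(+1) + \frac{2304}{31483321}*(+1) + \frac{1806336}{787083025}*(+1) + \frac{50176}{787083025}*(+1) + \frac{1327104}{31483321}*(-1) + \frac{30625}{31483321}*(-1) + \frac{589824}{787083025}*(-1) + \frac{36864}{31483321}*(-1) + \frac{16384}{787083025}*(-1) = -\frac{1}{25} (each basis 2-blade squares to minus the product of its generators' squares); cross terms between blades sharing an index anticommute and cancel; the commuting (index-disjoint) pairs give grade-4 terms 2*c*c'*(blade product), which cancel blade by blade — e_{1} e_{2} e_{3} e_{5}: \frac{129024}{157416605} - \frac{129024}{157416605} = 0; e_{1} e_{3} e_{4} e_{5}: \frac{110592}{31483321} - \frac{110592}{31483321} = 0; e_{1} e_{3} e_{5} e_{6}: \frac{73728}{157416605} - \frac{73728}{157416605} = 0; e_{2} e_{3} e_{4} e_{5}: \frac{516096}{157416605} - \frac{516096}{157416605} = 0; e_{2} e_{3} e_{5} e_{6}: \frac{344064}{787083025} - \frac{344064}{787083025} = 0; e_{3} e_{4} e_{5} e_{6}: \frac{294912}{157416605} - \frac{294912}{157416605} = 0 — confirming B is simple. So B^2 = -\frac{1}{25}.
Answer: rotation, certificate B^2 = -\frac{1}{25}. The class reads off the invariant scalar -\frac{1}{25} directly.


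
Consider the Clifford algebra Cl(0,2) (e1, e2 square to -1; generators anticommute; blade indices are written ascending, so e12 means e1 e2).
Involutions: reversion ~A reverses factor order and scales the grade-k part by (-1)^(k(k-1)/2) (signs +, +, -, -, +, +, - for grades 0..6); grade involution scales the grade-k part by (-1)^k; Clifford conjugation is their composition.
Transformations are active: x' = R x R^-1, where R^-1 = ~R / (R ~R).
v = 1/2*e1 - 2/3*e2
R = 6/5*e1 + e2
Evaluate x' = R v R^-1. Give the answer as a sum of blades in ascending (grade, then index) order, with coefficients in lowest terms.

~R = 6/5*e1 + e2, and R ~R = -61/25, so R^-1 = ~R / (-61/25).
R v = 1/15 - 13/10*e12
Answer: -69/122*e1 + 112/183*e2


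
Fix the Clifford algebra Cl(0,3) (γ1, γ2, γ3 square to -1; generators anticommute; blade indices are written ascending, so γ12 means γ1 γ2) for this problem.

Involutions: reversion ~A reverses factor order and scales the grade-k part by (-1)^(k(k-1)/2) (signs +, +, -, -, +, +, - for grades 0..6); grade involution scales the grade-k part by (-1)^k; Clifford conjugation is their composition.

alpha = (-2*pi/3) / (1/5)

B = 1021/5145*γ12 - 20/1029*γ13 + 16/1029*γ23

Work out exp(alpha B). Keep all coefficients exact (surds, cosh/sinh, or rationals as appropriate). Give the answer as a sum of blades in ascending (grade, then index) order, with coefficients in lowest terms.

B^2 term by term: the squares give (1021/5145)^2*(γ12)^2 + (-20/1029)^2*(γ13)^2 + (16/1029)^2*(γ23)^2 = 1042441/26471025*(-1) + 400/1058841*(-1) + 256/1058841*(-1) = -1/25 (each basis 2-blade squares to minus the product of its generators' squares); cross terms between blades sharing an index anticommute and cancel. So B^2 = -1/25.
B^2 = -1/25 — a negative square means the series sums to a rotation: l = 1/5, alpha*l = -2*pi/3, so exp(alpha B) = cos(-2*pi/3) + (sin(-2*pi/3)/(1/5))*B = -1/2 + (-5*sqrt(3)/2)*B.
Answer: -1/2 - 1021*sqrt(3)/2058*γ12 + 50*sqrt(3)/1029*γ13 - 40*sqrt(3)/1029*γ23


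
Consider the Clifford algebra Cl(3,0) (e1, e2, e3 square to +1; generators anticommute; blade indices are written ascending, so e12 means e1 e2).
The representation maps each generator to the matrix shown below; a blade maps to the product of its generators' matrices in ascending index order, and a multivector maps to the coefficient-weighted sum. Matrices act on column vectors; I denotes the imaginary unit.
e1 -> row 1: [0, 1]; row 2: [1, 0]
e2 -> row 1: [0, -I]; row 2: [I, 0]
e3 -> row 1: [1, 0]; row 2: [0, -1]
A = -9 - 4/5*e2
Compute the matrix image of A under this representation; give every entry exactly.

M = (-9)*1 + (-4/5)*rho(e2), summed entrywise (1 is the identity matrix):
Answer: row 1: [-9, 4*I/5]; row 2: [-4*I/5, -9]


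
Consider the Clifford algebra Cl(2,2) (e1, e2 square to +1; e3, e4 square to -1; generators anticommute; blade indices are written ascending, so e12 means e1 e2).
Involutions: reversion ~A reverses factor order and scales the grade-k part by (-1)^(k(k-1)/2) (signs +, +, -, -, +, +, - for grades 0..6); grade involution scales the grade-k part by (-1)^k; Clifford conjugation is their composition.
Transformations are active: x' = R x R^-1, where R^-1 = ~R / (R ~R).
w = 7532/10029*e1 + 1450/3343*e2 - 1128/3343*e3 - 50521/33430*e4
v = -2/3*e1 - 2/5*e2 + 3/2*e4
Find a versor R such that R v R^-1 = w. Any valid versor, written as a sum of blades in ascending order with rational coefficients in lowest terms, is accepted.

R = v + w = 282/3343*e1 + 564/16715*e2 - 1128/3343*e3 - 188/16715*e4 works: the equal norms (-1481/900) guarantee its sandwich swaps v into w.
Answer: 282/3343*e1 + 564/16715*e2 - 1128/3343*e3 - 188/16715*e4


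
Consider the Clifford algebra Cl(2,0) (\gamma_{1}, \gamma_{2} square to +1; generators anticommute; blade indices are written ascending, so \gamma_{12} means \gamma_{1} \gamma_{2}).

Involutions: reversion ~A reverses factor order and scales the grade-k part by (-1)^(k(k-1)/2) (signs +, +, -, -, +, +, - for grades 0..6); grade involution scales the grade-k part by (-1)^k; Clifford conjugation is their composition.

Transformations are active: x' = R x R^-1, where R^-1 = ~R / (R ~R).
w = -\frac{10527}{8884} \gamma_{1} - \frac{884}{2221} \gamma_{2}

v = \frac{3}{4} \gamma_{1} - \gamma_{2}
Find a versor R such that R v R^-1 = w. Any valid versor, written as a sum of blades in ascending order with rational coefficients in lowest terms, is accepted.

R = v + w = -\frac{966}{2221} \gamma_{1} - \frac{3105}{2221} \gamma_{2} works: the equal norms (\frac{25}{16}) guarantee its sandwich swaps v into w.
Answer: -\frac{966}{2221} \gamma_{1} - \frac{3105}{2221} \gamma_{2}


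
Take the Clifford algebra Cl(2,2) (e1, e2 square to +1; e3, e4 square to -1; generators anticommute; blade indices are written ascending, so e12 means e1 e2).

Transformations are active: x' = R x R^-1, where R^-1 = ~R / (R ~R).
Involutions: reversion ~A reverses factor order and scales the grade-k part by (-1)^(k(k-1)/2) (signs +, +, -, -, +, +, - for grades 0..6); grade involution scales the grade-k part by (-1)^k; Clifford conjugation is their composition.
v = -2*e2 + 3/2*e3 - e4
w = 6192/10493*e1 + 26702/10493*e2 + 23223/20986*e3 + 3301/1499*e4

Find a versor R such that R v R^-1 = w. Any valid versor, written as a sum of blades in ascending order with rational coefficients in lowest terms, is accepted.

Construction: equal norms (both 3/4) license R = v + w = 6192/10493*e1 + 5716/10493*e2 + 27351/10493*e3 + 1802/1499*e4 — nothing changes along that direction, while (v - w)/2 changes sign, so v maps onto w.
Answer: 6192/10493*e1 + 5716/10493*e2 + 27351/10493*e3 + 1802/1499*e4


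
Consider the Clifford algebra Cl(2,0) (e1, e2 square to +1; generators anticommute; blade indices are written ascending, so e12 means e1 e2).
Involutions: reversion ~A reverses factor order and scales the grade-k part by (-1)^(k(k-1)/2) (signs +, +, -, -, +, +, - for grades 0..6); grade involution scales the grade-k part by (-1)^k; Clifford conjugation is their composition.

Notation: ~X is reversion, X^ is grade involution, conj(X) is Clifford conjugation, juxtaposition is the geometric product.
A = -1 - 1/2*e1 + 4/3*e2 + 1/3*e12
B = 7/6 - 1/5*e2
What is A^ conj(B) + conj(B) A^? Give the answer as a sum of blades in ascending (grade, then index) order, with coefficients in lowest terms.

first term: -43/30 + 13/20*e1 - 79/45*e2 + 22/45*e12
second term: -43/30 + 31/60*e1 - 79/45*e2 + 13/45*e12
Answer: -43/15 + 7/6*e1 - 158/45*e2 + 7/9*e12


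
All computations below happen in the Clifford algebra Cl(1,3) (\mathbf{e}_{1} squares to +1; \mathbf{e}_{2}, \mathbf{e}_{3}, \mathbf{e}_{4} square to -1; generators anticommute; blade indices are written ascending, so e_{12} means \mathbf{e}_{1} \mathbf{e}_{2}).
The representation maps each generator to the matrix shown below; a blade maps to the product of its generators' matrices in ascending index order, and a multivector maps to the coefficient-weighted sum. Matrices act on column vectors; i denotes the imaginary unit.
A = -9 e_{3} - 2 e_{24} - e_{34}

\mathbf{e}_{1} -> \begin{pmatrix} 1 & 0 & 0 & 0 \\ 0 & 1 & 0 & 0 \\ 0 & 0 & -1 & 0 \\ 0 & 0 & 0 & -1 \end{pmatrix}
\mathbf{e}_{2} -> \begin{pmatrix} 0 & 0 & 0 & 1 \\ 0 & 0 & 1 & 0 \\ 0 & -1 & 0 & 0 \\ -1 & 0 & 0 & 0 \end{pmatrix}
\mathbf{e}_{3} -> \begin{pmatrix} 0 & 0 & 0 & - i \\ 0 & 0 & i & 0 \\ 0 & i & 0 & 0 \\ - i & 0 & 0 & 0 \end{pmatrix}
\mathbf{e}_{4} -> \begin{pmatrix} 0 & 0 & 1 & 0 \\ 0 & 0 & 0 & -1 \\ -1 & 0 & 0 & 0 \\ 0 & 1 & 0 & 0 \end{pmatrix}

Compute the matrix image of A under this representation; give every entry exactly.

Bivector images (products of the table entries): rho(e_{24}) = rho(\mathbf{e}_{2})rho(\mathbf{e}_{4}) = \begin{pmatrix} 0 & 1 & 0 & 0 \\ -1 & 0 & 0 & 0 \\ 0 & 0 & 0 & 1 \\ 0 & 0 & -1 & 0 \end{pmatrix}; rho(e_{34}) = rho(\mathbf{e}_{3})rho(\mathbf{e}_{4}) = \begin{pmatrix} 0 & - i & 0 & 0 \\ - i & 0 & 0 & 0 \\ 0 & 0 & 0 & - i \\ 0 & 0 & - i & 0 \end{pmatrix}.
M = (-9)*rho(e_{3}) + (-2)*rho(e_{24}) + (-1)*rho(e_{34}), summed entrywise:
Answer: \begin{pmatrix} 0 & -2 + i & 0 & 9 i \\ 2 + i & 0 & - 9 i & 0 \\ 0 & - 9 i & 0 & -2 + i \\ 9 i & 0 & 2 + i & 0 \end{pmatrix}


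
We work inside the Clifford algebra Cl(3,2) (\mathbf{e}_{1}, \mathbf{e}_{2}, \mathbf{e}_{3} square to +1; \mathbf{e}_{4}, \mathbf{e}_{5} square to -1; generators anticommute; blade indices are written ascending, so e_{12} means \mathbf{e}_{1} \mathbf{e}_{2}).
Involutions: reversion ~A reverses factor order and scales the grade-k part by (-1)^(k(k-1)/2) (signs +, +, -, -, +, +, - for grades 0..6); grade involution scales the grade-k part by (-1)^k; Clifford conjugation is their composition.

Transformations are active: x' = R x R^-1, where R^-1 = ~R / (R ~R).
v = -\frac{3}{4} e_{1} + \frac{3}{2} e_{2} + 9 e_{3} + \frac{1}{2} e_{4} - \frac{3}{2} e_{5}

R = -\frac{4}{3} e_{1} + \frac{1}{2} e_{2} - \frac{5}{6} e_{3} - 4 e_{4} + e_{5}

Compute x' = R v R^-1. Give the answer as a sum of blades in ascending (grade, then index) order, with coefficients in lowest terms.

~R = -\frac{4}{3} e_{1} + \frac{1}{2} e_{2} - \frac{5}{6} e_{3} - 4 e_{4} + e_{5}, and R ~R = -\frac{257}{18}, so R^-1 = ~R / (-\frac{257}{18}).
R v = -\frac{9}{4} - \frac{13}{8} e_{12} - \frac{101}{8} e_{13} - \frac{11}{3} e_{14} + \frac{11}{4} e_{15} + \frac{23}{4} e_{23} + \frac{25}{4} e_{24} - \frac{9}{4} e_{25} + \frac{427}{12} e_{34} - \frac{31}{4} e_{35} + \frac{11}{2} e_{45}
Answer: \frac{339}{1028} e_{1} - \frac{345}{257} e_{2} - \frac{4761}{514} e_{3} - \frac{905}{514} e_{4} + \frac{933}{514} e_{5}


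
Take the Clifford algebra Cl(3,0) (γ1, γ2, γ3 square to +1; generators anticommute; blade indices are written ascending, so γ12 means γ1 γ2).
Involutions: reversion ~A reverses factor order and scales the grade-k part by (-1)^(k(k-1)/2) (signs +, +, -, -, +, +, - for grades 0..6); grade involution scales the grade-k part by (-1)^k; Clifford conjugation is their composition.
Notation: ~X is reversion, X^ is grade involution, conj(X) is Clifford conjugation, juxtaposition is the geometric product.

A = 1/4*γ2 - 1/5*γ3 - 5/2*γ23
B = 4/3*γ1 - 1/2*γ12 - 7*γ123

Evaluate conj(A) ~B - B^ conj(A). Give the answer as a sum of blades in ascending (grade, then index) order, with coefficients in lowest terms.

first term: -139/8*γ1 + 26/15*γ12 + 7/30*γ13 + 103/30*γ123
second term: -139/8*γ1 + 26/15*γ12 + 7/30*γ13 - 103/30*γ123
Answer: 103/15*γ123


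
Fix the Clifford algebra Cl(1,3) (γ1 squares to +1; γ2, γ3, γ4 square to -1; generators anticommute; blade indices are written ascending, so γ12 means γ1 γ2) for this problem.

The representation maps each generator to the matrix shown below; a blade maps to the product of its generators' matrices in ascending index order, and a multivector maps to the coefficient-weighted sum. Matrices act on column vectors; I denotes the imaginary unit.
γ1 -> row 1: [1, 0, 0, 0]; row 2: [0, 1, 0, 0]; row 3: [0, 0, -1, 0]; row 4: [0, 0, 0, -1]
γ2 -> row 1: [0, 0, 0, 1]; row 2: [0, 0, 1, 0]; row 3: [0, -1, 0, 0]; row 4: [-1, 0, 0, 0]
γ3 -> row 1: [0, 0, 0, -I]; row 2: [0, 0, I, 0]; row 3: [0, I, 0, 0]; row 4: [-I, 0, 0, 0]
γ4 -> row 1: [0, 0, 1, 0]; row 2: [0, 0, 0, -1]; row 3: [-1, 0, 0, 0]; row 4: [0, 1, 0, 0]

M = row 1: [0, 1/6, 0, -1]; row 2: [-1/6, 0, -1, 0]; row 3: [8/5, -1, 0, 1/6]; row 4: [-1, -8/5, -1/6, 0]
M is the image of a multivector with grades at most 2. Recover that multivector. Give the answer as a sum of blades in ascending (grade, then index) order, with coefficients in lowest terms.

Method: the blade images are trace-orthogonal — tr(rho(e_A) rho(e_B)^-1) = 4 if A = B and 0 otherwise — and rho(e_A)^-1 = (e_A)^2 * rho(e_A) with (e_A)^2 = +1 or -1, so the coefficient of e_A in the preimage is (e_A)^2 * tr(M rho(e_A))/4.
Nonzero projections over blades of grade <= 2: γ4: (γ4)^2 = -1, tr(M rho(γ4)) = 16/5, coefficient -4/5; γ12: (γ12)^2 = +1, tr(M rho(γ12)) = -4, coefficient -1; γ14: (γ14)^2 = +1, tr(M rho(γ14)) = 16/5, coefficient 4/5; γ24: (γ24)^2 = -1, tr(M rho(γ24)) = -2/3, coefficient 1/6. Every other blade of grade <= 2 projects to 0.
Answer: -4/5*γ4 - γ12 + 4/5*γ14 + 1/6*γ24


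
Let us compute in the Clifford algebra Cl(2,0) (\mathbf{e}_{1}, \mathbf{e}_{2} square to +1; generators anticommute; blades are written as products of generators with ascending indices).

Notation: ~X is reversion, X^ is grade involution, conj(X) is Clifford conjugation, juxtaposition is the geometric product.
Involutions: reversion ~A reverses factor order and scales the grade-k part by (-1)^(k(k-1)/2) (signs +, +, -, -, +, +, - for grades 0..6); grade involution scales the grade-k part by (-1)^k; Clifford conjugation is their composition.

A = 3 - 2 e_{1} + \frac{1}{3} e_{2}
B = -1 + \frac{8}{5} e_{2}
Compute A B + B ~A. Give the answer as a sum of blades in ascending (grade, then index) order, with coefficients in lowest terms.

first term: -\frac{37}{15} + 2 e_{1} + \frac{67}{15} e_{2} - \frac{16}{5} e_{1} e_{2}
second term: -\frac{37}{15} + 2 e_{1} + \frac{67}{15} e_{2} + \frac{16}{5} e_{1} e_{2}
Answer: -\frac{74}{15} + 4 e_{1} + \frac{134}{15} e_{2}


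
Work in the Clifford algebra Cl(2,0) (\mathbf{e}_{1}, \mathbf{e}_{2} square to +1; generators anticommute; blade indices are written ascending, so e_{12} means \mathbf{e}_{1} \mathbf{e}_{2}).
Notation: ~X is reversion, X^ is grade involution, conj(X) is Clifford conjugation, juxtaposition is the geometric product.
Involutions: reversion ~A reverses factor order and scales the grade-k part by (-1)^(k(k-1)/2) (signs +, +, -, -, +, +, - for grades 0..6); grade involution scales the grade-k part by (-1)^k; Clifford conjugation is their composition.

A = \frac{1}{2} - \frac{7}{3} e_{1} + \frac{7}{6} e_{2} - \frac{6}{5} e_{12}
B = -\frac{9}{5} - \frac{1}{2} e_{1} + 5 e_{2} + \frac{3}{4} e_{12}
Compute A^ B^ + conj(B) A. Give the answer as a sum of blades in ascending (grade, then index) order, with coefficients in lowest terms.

first term: 7 + \frac{117}{40} e_{1} + \frac{39}{20} e_{2} - \frac{5129}{600} e_{12}
second term: -\frac{44}{5} - \frac{97}{40} e_{1} - \frac{139}{20} e_{2} - \frac{5579}{600} e_{12}
Answer: -\frac{9}{5} + \frac{1}{2} e_{1} - 5 e_{2} - \frac{2677}{150} e_{12}


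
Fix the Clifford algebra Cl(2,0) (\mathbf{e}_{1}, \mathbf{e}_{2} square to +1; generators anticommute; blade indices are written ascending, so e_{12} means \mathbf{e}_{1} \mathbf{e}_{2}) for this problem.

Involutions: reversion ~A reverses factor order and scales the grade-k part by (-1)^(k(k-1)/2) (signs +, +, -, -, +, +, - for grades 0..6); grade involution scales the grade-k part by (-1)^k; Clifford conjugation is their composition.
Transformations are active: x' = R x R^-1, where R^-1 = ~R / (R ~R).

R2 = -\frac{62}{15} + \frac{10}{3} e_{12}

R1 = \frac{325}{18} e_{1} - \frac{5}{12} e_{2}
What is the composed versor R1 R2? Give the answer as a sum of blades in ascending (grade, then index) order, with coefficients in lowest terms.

Distribute over the terms of R1 (each basis-blade product reordered to ascending indices, repeated generators contracted through their squares):
(\frac{325}{18} e_{1}) R2 = -\frac{2015}{27} e_{1} + \frac{1625}{27} e_{2}
(-\frac{5}{12} e_{2}) R2 = \frac{25}{18} e_{1} + \frac{31}{18} e_{2}
Summing the partial products and collecting blades:
Answer: -\frac{3955}{54} e_{1} + \frac{3343}{54} e_{2}


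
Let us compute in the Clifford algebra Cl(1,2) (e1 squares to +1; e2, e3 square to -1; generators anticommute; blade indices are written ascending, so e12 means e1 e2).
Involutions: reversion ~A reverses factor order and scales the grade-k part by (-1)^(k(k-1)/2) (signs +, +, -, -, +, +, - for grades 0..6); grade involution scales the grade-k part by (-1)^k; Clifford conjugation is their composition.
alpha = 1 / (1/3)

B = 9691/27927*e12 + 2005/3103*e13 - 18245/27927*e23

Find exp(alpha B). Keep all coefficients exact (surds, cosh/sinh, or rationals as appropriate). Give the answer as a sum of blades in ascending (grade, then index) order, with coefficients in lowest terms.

B^2 term by term: the squares give (9691/27927)^2*(e12)^2 + (2005/3103)^2*(e13)^2 + (-18245/27927)^2*(e23)^2 = 93915481/779917329*(+1) + 4020025/9628609*(+1) + 332880025/779917329*(-1) = 1/9 (each basis 2-blade squares to minus the product of its generators' squares); cross terms between blades sharing an index anticommute and cancel. So B^2 = 1/9.
B^2 = 1/9 — B^2 > 0, so the exponential closes hyperbolically: l = 1/3, alpha*l = 1, so exp(alpha B) = cosh(1) + (sinh(1)/(1/3))*B = cosh(1) + (3*sinh(1))*B.
Answer: cosh(1) + 9691*sinh(1)/9309*e12 + 6015*sinh(1)/3103*e13 - 18245*sinh(1)/9309*e23


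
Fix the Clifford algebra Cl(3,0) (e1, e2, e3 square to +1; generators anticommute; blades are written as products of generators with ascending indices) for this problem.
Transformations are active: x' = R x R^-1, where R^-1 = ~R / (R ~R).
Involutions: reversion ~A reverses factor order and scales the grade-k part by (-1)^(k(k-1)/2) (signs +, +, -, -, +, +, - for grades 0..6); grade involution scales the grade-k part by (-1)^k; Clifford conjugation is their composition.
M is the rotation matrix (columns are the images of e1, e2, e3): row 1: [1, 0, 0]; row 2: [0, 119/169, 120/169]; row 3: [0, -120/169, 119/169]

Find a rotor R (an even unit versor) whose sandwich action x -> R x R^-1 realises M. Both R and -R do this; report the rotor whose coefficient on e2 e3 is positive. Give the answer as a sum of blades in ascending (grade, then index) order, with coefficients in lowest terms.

Method: write R = a + b12*e1 e2 + b13*e1 e3 + b23*e2 e3 with a^2 + b12^2 + b13^2 + b23^2 = 1 (so R^-1 = ~R). Expanding the columns R e_j ~R gives tr M = 4a^2 - 1 and, from the antisymmetric part, M21 - M12 = -4a*b12, M13 - M31 = 4a*b13, M32 - M23 = -4a*b23.
Here tr M = 407/169, so a^2 = (1 + tr M)/4 = 144/169 and a = ±12/13. Taking a = 12/13: M21 - M12 = 0, M13 - M31 = 0, M32 - M23 = -240/169, giving b12 = 0, b13 = 0, b23 = 5/13, i.e. R = 12/13 + 5/13*e2 e3.
Its e2 e3 coefficient is already positive.
Answer: 12/13 + 5/13*e2 e3. Why the constraint matters: R and -R act identically through the sandwich — M has trace 407/169 either way — so only the sign condition on e2 e3 picks one of the two preimages.


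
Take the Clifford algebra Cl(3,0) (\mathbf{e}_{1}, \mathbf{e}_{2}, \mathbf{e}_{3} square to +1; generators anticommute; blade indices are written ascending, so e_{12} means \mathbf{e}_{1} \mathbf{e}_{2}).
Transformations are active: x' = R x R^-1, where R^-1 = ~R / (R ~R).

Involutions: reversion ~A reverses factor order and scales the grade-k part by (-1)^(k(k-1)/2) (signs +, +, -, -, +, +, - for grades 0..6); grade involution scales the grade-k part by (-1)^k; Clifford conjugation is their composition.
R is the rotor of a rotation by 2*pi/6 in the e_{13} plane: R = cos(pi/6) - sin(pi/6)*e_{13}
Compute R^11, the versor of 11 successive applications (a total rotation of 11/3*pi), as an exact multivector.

Because a rotor carries half the rotation angle, composing 11 copies of this e_{13}-plane rotor multiplies the phase: 11*(pi/6) = \frac{11 \pi}{6}, hence R^11 = cos(\frac{11 \pi}{6}) - sin(\frac{11 \pi}{6})*e_{13}.
cos(\frac{11 \pi}{6}) = \frac{\sqrt{3}}{2} and sin(\frac{11 \pi}{6}) = - \frac{1}{2}, so R^11 = \frac{\sqrt{3}}{2} + \frac{1}{2} e_{13}. The net rotation is 5/3*pi (after discarding 1 full turn, each of which contributes a factor -1 to the rotor); the rotor keeps the half-angle phase exactly.
Answer: \frac{\sqrt{3}}{2} + \frac{1}{2} e_{13}


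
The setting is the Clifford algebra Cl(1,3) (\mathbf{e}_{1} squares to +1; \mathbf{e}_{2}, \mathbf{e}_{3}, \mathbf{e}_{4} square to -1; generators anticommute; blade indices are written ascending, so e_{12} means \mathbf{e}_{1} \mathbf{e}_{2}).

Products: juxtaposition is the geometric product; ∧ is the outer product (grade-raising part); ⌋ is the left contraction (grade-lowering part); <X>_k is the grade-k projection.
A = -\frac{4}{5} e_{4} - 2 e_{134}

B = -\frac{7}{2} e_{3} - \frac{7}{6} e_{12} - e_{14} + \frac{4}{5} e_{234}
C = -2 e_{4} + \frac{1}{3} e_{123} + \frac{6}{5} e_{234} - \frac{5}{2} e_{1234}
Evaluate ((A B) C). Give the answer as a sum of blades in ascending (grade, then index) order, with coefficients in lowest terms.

step 1: \frac{4}{5} e_{1} - 2 e_{3} + \frac{8}{5} e_{12} + 7 e_{14} + \frac{16}{25} e_{23} - \frac{14}{5} e_{34} + \frac{14}{15} e_{124} + \frac{7}{3} e_{234}
step 2: \frac{14}{5} + \frac{981}{50} e_{1} + \frac{84}{25} e_{2} - \frac{37}{5} e_{3} - \frac{96}{125} e_{4} - \frac{67}{15} e_{12} + \frac{28}{25} e_{13} + \frac{7}{9} e_{14} - \frac{377}{30} e_{23} - \frac{12}{5} e_{24} - \frac{14}{45} e_{34} - \frac{42}{5} e_{123} - \frac{137}{15} e_{124} - \frac{48}{25} e_{134} - \frac{421}{75} e_{234} + \frac{24}{25} e_{1234}
Answer: \frac{14}{5} + \frac{981}{50} e_{1} + \frac{84}{25} e_{2} - \frac{37}{5} e_{3} - \frac{96}{125} e_{4} - \frac{67}{15} e_{12} + \frac{28}{25} e_{13} + \frac{7}{9} e_{14} - \frac{377}{30} e_{23} - \frac{12}{5} e_{24} - \frac{14}{45} e_{34} - \frac{42}{5} e_{123} - \frac{137}{15} e_{124} - \frac{48}{25} e_{134} - \frac{421}{75} e_{234} + \frac{24}{25} e_{1234}


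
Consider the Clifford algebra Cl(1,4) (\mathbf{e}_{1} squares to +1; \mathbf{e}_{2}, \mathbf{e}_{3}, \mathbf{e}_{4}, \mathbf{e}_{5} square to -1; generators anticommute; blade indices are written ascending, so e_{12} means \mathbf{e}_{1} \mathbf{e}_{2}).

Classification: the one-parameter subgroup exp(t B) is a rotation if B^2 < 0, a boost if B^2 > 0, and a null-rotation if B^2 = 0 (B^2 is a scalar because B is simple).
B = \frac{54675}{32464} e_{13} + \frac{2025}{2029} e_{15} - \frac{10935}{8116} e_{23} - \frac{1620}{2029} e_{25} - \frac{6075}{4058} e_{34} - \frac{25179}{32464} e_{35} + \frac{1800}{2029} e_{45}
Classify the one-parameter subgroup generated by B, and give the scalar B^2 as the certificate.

B^2 term by term: the squares give (\frac{54675}{32464})^2*(e_{13})^2 + (\frac{2025}{2029})^2*(e_{15})^2 + (-\frac{10935}{8116})^2*(e_{23})^2 + (-\frac{1620}{2029})^2*(e_{25})^2 + (-\frac{6075}{4058})^2*(e_{34})^2 + (-\frac{25179}{32464})^2*(e_{35})^2 + (\frac{1800}{2029})^2*(e_{45})^2 = \frac{2989355625}{1053911296}*(+1) + \frac{4100625}{4116841}*(+1) + \frac{119574225}{65869456}*(-1) + \frac{2624400}{4116841}*(-1) + \frac{36905625}{16467364}*(-1) + \frac{633982041}{1053911296}*(-1) + \frac{3240000}{4116841}*(-1) = -\frac{9}{4} (each basis 2-blade squares to minus the product of its generators' squares); cross terms between blades sharing an index anticommute and cancel; the commuting (index-disjoint) pairs give grade-4 terms 2*c*c'*(blade product), which cancel blade by blade — e_{1235}: \frac{22143375}{8233682} - \frac{22143375}{8233682} = 0; e_{1345}: \frac{12301875}{4116841} - \frac{12301875}{4116841} = 0; e_{2345}: -\frac{9841500}{4116841} + \frac{9841500}{4116841} = 0 — confirming B is simple. So B^2 = -\frac{9}{4}.
Answer: rotation, certificate B^2 = -\frac{9}{4}. B^2 = -\frac{9}{4} is basis-independent, so its sign is the whole story.


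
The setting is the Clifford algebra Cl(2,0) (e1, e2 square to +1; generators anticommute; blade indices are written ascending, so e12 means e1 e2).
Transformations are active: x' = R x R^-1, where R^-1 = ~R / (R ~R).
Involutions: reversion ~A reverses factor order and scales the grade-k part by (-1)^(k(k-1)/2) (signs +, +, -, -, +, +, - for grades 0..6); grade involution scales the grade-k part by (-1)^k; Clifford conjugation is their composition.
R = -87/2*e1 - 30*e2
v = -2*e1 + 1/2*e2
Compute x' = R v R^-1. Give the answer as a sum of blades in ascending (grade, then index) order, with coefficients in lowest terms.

~R = -87/2*e1 - 30*e2, and R ~R = 11169/4, so R^-1 = ~R / (11169/4).
R v = 72 - 327/4*e12
Answer: -302/1241*e1 - 5081/2482*e2


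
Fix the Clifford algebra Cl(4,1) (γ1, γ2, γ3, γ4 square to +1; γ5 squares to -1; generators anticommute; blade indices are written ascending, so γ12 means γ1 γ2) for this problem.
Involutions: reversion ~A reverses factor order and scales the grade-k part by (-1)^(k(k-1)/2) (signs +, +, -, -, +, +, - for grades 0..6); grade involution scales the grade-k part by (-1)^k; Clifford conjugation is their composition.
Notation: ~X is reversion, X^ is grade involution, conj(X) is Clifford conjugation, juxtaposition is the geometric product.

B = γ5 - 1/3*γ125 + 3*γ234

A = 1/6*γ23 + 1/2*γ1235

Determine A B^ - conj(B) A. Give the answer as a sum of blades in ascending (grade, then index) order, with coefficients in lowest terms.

first term: 1/6*γ3 + 1/2*γ4 + 1/2*γ123 - 1/18*γ135 - 3/2*γ145 - 1/6*γ235
second term: 1/6*γ3 - 1/2*γ4 - 1/2*γ123 - 1/18*γ135 + 3/2*γ145 - 1/6*γ235
Answer: γ4 + γ123 - 3*γ145


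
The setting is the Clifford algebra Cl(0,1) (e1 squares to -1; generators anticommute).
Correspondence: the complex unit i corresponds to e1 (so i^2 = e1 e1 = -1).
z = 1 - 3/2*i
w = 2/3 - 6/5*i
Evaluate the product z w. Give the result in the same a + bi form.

In blades: z = 1 - 3/2*e1, w = 2/3 - 6/5*e1.
Distribute z over w term by term (generator squares from the signature, products reordered to ascending indices): (1)*w = 2/3 - 6/5*e1; (-3/2*e1)*w = -9/5 - e1.
Sum: -17/15 - 11/5*e1; translating back through the correspondence:
Answer: -17/15 - 11/5*i


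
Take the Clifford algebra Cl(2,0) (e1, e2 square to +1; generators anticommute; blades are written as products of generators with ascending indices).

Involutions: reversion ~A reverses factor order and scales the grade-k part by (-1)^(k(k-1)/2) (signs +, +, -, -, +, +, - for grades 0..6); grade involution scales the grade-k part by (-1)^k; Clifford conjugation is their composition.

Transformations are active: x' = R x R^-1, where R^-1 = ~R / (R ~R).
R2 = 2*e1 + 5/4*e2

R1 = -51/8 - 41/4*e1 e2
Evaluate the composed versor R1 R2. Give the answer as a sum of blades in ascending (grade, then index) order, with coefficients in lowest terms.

Distribute over the terms of R1 (each basis-blade product reordered to ascending indices, repeated generators contracted through their squares):
(-51/8) R2 = -51/4*e1 - 255/32*e2
(-41/4*e1 e2) R2 = -205/16*e1 + 41/2*e2
Summing the partial products and collecting blades:
Answer: -409/16*e1 + 401/32*e2


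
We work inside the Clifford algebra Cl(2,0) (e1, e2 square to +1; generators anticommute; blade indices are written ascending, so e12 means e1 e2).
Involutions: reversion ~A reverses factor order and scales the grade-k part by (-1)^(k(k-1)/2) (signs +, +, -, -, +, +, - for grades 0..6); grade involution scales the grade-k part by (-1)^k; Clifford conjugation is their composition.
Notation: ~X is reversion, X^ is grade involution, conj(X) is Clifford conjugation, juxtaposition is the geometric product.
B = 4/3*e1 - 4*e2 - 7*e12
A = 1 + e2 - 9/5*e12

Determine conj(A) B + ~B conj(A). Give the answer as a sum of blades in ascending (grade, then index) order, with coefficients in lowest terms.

first term: 83/5 - 193/15*e1 - 32/5*e2 - 17/3*e12
second term: -43/5 + 23/15*e1 - 8/5*e2 + 17/3*e12
Answer: 8 - 34/3*e1 - 8*e2


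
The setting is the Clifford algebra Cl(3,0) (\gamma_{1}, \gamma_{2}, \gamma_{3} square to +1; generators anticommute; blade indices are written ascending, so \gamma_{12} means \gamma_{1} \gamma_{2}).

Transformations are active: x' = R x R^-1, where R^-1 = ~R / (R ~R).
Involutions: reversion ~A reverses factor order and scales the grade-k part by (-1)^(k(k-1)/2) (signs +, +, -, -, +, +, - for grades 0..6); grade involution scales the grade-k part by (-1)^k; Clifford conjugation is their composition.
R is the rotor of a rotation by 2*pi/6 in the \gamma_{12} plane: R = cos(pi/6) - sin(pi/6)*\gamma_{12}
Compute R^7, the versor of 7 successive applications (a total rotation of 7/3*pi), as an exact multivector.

The rotor phase is half the rotation angle and phases add under composition, so 7 steps in the \gamma_{12} plane accumulate phase 7*(pi/6) = \frac{7 \pi}{6}: R^7 = cos(\frac{7 \pi}{6}) - sin(\frac{7 \pi}{6})*\gamma_{12}.
cos(\frac{7 \pi}{6}) = - \frac{\sqrt{3}}{2} and sin(\frac{7 \pi}{6}) = - \frac{1}{2}, so R^7 = - \frac{\sqrt{3}}{2} + \frac{1}{2} \gamma_{12}. The net rotation is 1/3*pi (after discarding 1 full turn, each of which contributes a factor -1 to the rotor); the rotor keeps the half-angle phase exactly.
Answer: - \frac{\sqrt{3}}{2} + \frac{1}{2} \gamma_{12}


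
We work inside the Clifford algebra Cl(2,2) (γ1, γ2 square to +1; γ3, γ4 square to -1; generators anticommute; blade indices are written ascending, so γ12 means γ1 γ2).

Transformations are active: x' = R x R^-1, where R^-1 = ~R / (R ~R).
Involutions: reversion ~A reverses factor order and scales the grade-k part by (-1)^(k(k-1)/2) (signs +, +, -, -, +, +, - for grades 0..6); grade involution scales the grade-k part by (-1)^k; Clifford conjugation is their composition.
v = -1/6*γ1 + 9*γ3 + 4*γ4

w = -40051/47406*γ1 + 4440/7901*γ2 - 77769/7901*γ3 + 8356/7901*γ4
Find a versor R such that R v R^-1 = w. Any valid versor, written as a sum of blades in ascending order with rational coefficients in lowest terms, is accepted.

A norm check does it: q(v) = q(w) = -3491/36, hence R = v + w = -7992/7901*γ1 + 4440/7901*γ2 - 6660/7901*γ3 + 39960/7901*γ4 realises the map — parallel part kept, (v - w)/2 negated, v carried to w.
Answer: -7992/7901*γ1 + 4440/7901*γ2 - 6660/7901*γ3 + 39960/7901*γ4


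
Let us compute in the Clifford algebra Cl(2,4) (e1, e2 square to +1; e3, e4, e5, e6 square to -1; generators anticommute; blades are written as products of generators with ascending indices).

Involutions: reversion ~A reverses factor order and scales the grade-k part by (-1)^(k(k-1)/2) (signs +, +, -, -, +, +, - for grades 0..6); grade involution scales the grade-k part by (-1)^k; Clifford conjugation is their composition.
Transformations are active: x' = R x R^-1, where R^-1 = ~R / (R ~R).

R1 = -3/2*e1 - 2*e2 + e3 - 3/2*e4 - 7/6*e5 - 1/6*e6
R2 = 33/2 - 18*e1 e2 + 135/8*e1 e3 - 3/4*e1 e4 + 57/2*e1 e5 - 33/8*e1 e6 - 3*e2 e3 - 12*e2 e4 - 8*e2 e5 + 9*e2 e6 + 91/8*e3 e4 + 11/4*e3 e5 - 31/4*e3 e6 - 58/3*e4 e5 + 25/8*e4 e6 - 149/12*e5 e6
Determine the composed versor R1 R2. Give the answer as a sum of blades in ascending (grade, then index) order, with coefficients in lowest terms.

Distribute over the terms of R1 (each basis-blade product reordered to ascending indices, repeated generators contracted through their squares):
(-3/2*e1) R2 = -99/4*e1 + 27*e2 - 405/16*e3 + 9/8*e4 - 171/4*e5 + 99/16*e6 + 9/2*e1 e2 e3 + 18*e1 e2 e4 + 12*e1 e2 e5 - 27/2*e1 e2 e6 - 273/16*e1 e3 e4 - 33/8*e1 e3 e5 + 93/8*e1 e3 e6 + 29*e1 e4 e5 - 75/16*e1 e4 e6 + 149/8*e1 e5 e6
(-2*e2) R2 = -36*e1 - 33*e2 + 6*e3 + 24*e4 + 16*e5 - 18*e6 + 135/4*e1 e2 e3 - 3/2*e1 e2 e4 + 57*e1 e2 e5 - 33/4*e1 e2 e6 - 91/4*e2 e3 e4 - 11/2*e2 e3 e5 + 31/2*e2 e3 e6 + 116/3*e2 e4 e5 - 25/4*e2 e4 e6 + 149/6*e2 e5 e6
(e3) R2 = 135/8*e1 - 3*e2 + 33/2*e3 - 91/8*e4 - 11/4*e5 + 31/4*e6 - 18*e1 e2 e3 + 3/4*e1 e3 e4 - 57/2*e1 e3 e5 + 33/8*e1 e3 e6 + 12*e2 e3 e4 + 8*e2 e3 e5 - 9*e2 e3 e6 - 58/3*e3 e4 e5 + 25/8*e3 e4 e6 - 149/12*e3 e5 e6
(-3/2*e4) R2 = 9/8*e1 + 18*e2 - 273/16*e3 - 99/4*e4 - 29*e5 + 75/16*e6 + 27*e1 e2 e4 - 405/16*e1 e3 e4 + 171/4*e1 e4 e5 - 99/16*e1 e4 e6 + 9/2*e2 e3 e4 - 12*e2 e4 e5 + 27/2*e2 e4 e6 + 33/8*e3 e4 e5 - 93/8*e3 e4 e6 + 149/8*e4 e5 e6
(-7/6*e5) R2 = -133/4*e1 + 28/3*e2 - 77/24*e3 + 203/9*e4 - 77/4*e5 - 1043/72*e6 + 21*e1 e2 e5 - 315/16*e1 e3 e5 + 7/8*e1 e4 e5 - 77/16*e1 e5 e6 + 7/2*e2 e3 e5 + 14*e2 e4 e5 + 21/2*e2 e5 e6 - 637/48*e3 e4 e5 - 217/24*e3 e5 e6 + 175/48*e4 e5 e6
(-1/6*e6) R2 = 11/16*e1 - 3/2*e2 + 31/24*e3 - 25/48*e4 + 149/72*e5 - 11/4*e6 + 3*e1 e2 e6 - 45/16*e1 e3 e6 + 1/8*e1 e4 e6 - 19/4*e1 e5 e6 + 1/2*e2 e3 e6 + 2*e2 e4 e6 + 4/3*e2 e5 e6 - 91/48*e3 e4 e6 - 11/24*e3 e5 e6 + 29/9*e4 e5 e6
Summing the partial products and collecting blades:
Answer: -1205/16*e1 + 101/6*e2 - 523/24*e3 + 1589/144*e4 - 5449/72*e5 - 299/18*e6 + 81/4*e1 e2 e3 + 87/2*e1 e2 e4 + 90*e1 e2 e5 - 75/4*e1 e2 e6 - 333/8*e1 e3 e4 - 837/16*e1 e3 e5 + 207/16*e1 e3 e6 + 581/8*e1 e4 e5 - 43/4*e1 e4 e6 + 145/16*e1 e5 e6 - 25/4*e2 e3 e4 + 6*e2 e3 e5 + 7*e2 e3 e6 + 122/3*e2 e4 e5 + 37/4*e2 e4 e6 + 110/3*e2 e5 e6 - 1367/48*e3 e4 e5 - 499/48*e3 e4 e6 - 263/12*e3 e5 e6 + 3671/144*e4 e5 e6


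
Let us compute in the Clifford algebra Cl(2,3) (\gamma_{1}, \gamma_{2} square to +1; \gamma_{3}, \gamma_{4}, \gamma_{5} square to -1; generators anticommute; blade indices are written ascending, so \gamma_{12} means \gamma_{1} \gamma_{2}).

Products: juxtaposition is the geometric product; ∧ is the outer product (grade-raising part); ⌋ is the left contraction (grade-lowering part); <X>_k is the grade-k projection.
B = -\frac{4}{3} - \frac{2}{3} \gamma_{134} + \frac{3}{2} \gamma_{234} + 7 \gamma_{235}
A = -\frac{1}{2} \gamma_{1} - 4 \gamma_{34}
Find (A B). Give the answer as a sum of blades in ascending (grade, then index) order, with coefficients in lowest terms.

step 1: -2 \gamma_{1} + 6 \gamma_{2} + \frac{17}{3} \gamma_{34} - 28 \gamma_{245} - \frac{3}{4} \gamma_{1234} - \frac{7}{2} \gamma_{1235}
Answer: -2 \gamma_{1} + 6 \gamma_{2} + \frac{17}{3} \gamma_{34} - 28 \gamma_{245} - \frac{3}{4} \gamma_{1234} - \frac{7}{2} \gamma_{1235}


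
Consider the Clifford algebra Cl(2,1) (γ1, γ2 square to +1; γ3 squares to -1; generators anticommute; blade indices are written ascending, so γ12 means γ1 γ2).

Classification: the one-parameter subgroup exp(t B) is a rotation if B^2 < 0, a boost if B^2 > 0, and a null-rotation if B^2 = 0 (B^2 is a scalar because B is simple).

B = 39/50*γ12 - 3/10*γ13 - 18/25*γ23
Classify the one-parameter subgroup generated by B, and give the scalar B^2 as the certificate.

B^2 term by term: the squares give (39/50)^2*(γ12)^2 + (-3/10)^2*(γ13)^2 + (-18/25)^2*(γ23)^2 = 1521/2500*(-1) + 9/100*(+1) + 324/625*(+1) = 0 (each basis 2-blade squares to minus the product of its generators' squares); cross terms between blades sharing an index anticommute and cancel. So B^2 = 0.
Answer: null-rotation, certificate B^2 = 0. The class reads off the invariant scalar 0 directly.
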